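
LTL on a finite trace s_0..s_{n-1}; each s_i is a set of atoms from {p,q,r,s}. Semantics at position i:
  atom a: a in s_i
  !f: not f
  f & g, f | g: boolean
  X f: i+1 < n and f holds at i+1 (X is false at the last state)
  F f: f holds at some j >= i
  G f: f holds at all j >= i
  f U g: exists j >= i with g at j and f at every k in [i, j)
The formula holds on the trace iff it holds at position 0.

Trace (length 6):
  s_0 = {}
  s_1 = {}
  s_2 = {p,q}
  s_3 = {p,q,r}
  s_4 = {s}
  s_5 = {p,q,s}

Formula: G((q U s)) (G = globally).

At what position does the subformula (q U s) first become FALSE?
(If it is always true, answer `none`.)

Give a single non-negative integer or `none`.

Answer: 0

Derivation:
s_0={}: (q U s)=False q=False s=False
s_1={}: (q U s)=False q=False s=False
s_2={p,q}: (q U s)=True q=True s=False
s_3={p,q,r}: (q U s)=True q=True s=False
s_4={s}: (q U s)=True q=False s=True
s_5={p,q,s}: (q U s)=True q=True s=True
G((q U s)) holds globally = False
First violation at position 0.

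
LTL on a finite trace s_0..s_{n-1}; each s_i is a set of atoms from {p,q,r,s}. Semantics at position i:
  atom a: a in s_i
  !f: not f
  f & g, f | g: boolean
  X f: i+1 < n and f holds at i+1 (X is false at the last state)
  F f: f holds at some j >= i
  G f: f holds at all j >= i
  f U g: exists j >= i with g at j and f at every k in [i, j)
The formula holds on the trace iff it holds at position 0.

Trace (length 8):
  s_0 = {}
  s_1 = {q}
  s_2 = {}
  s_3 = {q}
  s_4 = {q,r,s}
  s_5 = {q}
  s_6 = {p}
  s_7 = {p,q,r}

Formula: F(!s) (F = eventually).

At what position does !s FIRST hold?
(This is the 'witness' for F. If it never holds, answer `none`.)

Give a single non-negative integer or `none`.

s_0={}: !s=True s=False
s_1={q}: !s=True s=False
s_2={}: !s=True s=False
s_3={q}: !s=True s=False
s_4={q,r,s}: !s=False s=True
s_5={q}: !s=True s=False
s_6={p}: !s=True s=False
s_7={p,q,r}: !s=True s=False
F(!s) holds; first witness at position 0.

Answer: 0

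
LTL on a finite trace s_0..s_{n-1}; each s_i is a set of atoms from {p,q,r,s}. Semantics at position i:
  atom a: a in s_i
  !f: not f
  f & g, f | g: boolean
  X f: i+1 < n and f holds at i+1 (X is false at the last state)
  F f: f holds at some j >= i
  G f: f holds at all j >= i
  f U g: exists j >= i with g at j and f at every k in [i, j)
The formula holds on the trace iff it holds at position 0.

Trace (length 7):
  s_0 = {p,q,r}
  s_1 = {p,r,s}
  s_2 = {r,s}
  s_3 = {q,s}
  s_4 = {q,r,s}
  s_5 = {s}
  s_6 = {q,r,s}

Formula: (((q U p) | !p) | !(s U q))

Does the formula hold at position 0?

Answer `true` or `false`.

Answer: true

Derivation:
s_0={p,q,r}: (((q U p) | !p) | !(s U q))=True ((q U p) | !p)=True (q U p)=True q=True p=True !p=False !(s U q)=False (s U q)=True s=False
s_1={p,r,s}: (((q U p) | !p) | !(s U q))=True ((q U p) | !p)=True (q U p)=True q=False p=True !p=False !(s U q)=False (s U q)=True s=True
s_2={r,s}: (((q U p) | !p) | !(s U q))=True ((q U p) | !p)=True (q U p)=False q=False p=False !p=True !(s U q)=False (s U q)=True s=True
s_3={q,s}: (((q U p) | !p) | !(s U q))=True ((q U p) | !p)=True (q U p)=False q=True p=False !p=True !(s U q)=False (s U q)=True s=True
s_4={q,r,s}: (((q U p) | !p) | !(s U q))=True ((q U p) | !p)=True (q U p)=False q=True p=False !p=True !(s U q)=False (s U q)=True s=True
s_5={s}: (((q U p) | !p) | !(s U q))=True ((q U p) | !p)=True (q U p)=False q=False p=False !p=True !(s U q)=False (s U q)=True s=True
s_6={q,r,s}: (((q U p) | !p) | !(s U q))=True ((q U p) | !p)=True (q U p)=False q=True p=False !p=True !(s U q)=False (s U q)=True s=True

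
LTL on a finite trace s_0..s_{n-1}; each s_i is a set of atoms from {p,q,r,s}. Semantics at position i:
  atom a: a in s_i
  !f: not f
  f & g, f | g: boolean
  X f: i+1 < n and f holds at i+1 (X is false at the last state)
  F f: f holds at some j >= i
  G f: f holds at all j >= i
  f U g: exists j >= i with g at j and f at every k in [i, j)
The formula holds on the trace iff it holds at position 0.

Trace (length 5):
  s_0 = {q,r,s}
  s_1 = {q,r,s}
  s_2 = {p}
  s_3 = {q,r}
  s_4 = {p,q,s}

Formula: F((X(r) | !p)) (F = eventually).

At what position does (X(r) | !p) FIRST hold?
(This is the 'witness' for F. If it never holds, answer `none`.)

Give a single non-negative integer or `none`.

Answer: 0

Derivation:
s_0={q,r,s}: (X(r) | !p)=True X(r)=True r=True !p=True p=False
s_1={q,r,s}: (X(r) | !p)=True X(r)=False r=True !p=True p=False
s_2={p}: (X(r) | !p)=True X(r)=True r=False !p=False p=True
s_3={q,r}: (X(r) | !p)=True X(r)=False r=True !p=True p=False
s_4={p,q,s}: (X(r) | !p)=False X(r)=False r=False !p=False p=True
F((X(r) | !p)) holds; first witness at position 0.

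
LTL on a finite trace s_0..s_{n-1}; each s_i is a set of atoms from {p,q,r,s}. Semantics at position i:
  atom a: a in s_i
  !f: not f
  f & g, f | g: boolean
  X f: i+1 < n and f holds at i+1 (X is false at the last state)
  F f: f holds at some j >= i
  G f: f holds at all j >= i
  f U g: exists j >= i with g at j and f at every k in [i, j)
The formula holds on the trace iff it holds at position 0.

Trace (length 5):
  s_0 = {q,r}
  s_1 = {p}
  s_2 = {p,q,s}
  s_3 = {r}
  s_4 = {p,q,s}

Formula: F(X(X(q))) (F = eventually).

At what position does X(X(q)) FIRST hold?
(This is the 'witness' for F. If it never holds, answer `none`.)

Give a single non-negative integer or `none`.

Answer: 0

Derivation:
s_0={q,r}: X(X(q))=True X(q)=False q=True
s_1={p}: X(X(q))=False X(q)=True q=False
s_2={p,q,s}: X(X(q))=True X(q)=False q=True
s_3={r}: X(X(q))=False X(q)=True q=False
s_4={p,q,s}: X(X(q))=False X(q)=False q=True
F(X(X(q))) holds; first witness at position 0.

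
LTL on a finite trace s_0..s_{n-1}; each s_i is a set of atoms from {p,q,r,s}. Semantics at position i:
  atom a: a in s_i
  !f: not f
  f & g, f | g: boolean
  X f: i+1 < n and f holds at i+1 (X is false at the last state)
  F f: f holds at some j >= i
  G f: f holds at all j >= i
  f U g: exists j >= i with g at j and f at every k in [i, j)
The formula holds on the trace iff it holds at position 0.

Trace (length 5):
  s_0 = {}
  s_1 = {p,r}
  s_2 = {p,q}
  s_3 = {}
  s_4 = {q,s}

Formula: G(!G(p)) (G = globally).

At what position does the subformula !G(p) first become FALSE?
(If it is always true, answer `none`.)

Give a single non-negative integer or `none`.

s_0={}: !G(p)=True G(p)=False p=False
s_1={p,r}: !G(p)=True G(p)=False p=True
s_2={p,q}: !G(p)=True G(p)=False p=True
s_3={}: !G(p)=True G(p)=False p=False
s_4={q,s}: !G(p)=True G(p)=False p=False
G(!G(p)) holds globally = True
No violation — formula holds at every position.

Answer: none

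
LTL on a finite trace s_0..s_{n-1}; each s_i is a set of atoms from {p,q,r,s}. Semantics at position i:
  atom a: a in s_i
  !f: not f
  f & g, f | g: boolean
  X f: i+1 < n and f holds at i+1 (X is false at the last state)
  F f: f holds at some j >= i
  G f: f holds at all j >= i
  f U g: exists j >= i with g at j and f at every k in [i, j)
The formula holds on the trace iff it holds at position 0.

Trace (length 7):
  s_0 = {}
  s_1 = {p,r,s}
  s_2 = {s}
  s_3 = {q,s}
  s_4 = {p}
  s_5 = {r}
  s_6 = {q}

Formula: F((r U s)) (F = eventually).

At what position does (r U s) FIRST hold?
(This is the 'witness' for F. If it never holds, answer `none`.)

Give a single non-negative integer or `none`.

s_0={}: (r U s)=False r=False s=False
s_1={p,r,s}: (r U s)=True r=True s=True
s_2={s}: (r U s)=True r=False s=True
s_3={q,s}: (r U s)=True r=False s=True
s_4={p}: (r U s)=False r=False s=False
s_5={r}: (r U s)=False r=True s=False
s_6={q}: (r U s)=False r=False s=False
F((r U s)) holds; first witness at position 1.

Answer: 1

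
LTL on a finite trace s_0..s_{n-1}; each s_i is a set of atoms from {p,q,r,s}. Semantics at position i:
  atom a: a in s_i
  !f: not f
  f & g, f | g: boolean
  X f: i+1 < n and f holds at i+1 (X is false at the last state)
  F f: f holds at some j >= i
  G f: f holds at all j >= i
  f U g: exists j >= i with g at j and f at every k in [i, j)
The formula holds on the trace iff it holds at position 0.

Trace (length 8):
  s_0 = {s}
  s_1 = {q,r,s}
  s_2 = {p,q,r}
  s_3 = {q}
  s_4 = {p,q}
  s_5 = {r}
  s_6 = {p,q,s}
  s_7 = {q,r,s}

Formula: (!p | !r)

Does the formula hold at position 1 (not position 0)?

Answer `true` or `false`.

s_0={s}: (!p | !r)=True !p=True p=False !r=True r=False
s_1={q,r,s}: (!p | !r)=True !p=True p=False !r=False r=True
s_2={p,q,r}: (!p | !r)=False !p=False p=True !r=False r=True
s_3={q}: (!p | !r)=True !p=True p=False !r=True r=False
s_4={p,q}: (!p | !r)=True !p=False p=True !r=True r=False
s_5={r}: (!p | !r)=True !p=True p=False !r=False r=True
s_6={p,q,s}: (!p | !r)=True !p=False p=True !r=True r=False
s_7={q,r,s}: (!p | !r)=True !p=True p=False !r=False r=True
Evaluating at position 1: result = True

Answer: true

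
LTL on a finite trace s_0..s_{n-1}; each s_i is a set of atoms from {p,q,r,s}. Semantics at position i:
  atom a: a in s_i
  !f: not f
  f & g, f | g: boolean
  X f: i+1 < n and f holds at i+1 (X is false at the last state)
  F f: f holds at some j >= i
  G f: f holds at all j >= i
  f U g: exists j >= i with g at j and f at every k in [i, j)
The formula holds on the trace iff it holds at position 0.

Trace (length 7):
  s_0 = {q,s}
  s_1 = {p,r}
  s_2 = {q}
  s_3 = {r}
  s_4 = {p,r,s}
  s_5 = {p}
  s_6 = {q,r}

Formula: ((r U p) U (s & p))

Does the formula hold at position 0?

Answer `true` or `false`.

Answer: false

Derivation:
s_0={q,s}: ((r U p) U (s & p))=False (r U p)=False r=False p=False (s & p)=False s=True
s_1={p,r}: ((r U p) U (s & p))=False (r U p)=True r=True p=True (s & p)=False s=False
s_2={q}: ((r U p) U (s & p))=False (r U p)=False r=False p=False (s & p)=False s=False
s_3={r}: ((r U p) U (s & p))=True (r U p)=True r=True p=False (s & p)=False s=False
s_4={p,r,s}: ((r U p) U (s & p))=True (r U p)=True r=True p=True (s & p)=True s=True
s_5={p}: ((r U p) U (s & p))=False (r U p)=True r=False p=True (s & p)=False s=False
s_6={q,r}: ((r U p) U (s & p))=False (r U p)=False r=True p=False (s & p)=False s=False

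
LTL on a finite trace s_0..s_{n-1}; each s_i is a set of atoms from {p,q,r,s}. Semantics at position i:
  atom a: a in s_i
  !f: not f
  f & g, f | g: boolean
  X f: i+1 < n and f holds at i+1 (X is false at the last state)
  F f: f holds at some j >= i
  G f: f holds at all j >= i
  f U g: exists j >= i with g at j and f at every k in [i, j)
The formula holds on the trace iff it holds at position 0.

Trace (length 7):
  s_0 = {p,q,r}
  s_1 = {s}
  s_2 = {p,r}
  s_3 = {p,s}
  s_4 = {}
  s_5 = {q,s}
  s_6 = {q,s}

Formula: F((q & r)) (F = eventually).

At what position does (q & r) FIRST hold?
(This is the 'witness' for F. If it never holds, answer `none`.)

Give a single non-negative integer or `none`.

Answer: 0

Derivation:
s_0={p,q,r}: (q & r)=True q=True r=True
s_1={s}: (q & r)=False q=False r=False
s_2={p,r}: (q & r)=False q=False r=True
s_3={p,s}: (q & r)=False q=False r=False
s_4={}: (q & r)=False q=False r=False
s_5={q,s}: (q & r)=False q=True r=False
s_6={q,s}: (q & r)=False q=True r=False
F((q & r)) holds; first witness at position 0.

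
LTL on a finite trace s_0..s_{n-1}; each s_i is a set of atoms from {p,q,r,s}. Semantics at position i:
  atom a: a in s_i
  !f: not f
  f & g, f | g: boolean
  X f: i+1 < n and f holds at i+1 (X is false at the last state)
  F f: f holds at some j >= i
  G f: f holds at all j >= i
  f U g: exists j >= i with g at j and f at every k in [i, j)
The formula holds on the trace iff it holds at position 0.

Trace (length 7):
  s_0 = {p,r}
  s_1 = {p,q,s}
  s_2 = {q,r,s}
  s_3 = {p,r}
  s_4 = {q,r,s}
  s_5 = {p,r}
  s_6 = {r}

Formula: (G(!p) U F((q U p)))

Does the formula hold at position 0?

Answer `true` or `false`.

Answer: true

Derivation:
s_0={p,r}: (G(!p) U F((q U p)))=True G(!p)=False !p=False p=True F((q U p))=True (q U p)=True q=False
s_1={p,q,s}: (G(!p) U F((q U p)))=True G(!p)=False !p=False p=True F((q U p))=True (q U p)=True q=True
s_2={q,r,s}: (G(!p) U F((q U p)))=True G(!p)=False !p=True p=False F((q U p))=True (q U p)=True q=True
s_3={p,r}: (G(!p) U F((q U p)))=True G(!p)=False !p=False p=True F((q U p))=True (q U p)=True q=False
s_4={q,r,s}: (G(!p) U F((q U p)))=True G(!p)=False !p=True p=False F((q U p))=True (q U p)=True q=True
s_5={p,r}: (G(!p) U F((q U p)))=True G(!p)=False !p=False p=True F((q U p))=True (q U p)=True q=False
s_6={r}: (G(!p) U F((q U p)))=False G(!p)=True !p=True p=False F((q U p))=False (q U p)=False q=False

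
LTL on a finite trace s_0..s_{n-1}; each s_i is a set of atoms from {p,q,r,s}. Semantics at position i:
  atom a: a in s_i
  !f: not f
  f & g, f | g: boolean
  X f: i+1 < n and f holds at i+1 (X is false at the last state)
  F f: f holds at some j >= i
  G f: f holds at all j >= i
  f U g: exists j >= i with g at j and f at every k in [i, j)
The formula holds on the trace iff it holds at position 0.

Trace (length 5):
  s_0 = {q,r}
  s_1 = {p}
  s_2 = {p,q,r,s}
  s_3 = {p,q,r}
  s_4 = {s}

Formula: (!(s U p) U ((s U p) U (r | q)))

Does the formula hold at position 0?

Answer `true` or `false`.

Answer: true

Derivation:
s_0={q,r}: (!(s U p) U ((s U p) U (r | q)))=True !(s U p)=True (s U p)=False s=False p=False ((s U p) U (r | q))=True (r | q)=True r=True q=True
s_1={p}: (!(s U p) U ((s U p) U (r | q)))=True !(s U p)=False (s U p)=True s=False p=True ((s U p) U (r | q))=True (r | q)=False r=False q=False
s_2={p,q,r,s}: (!(s U p) U ((s U p) U (r | q)))=True !(s U p)=False (s U p)=True s=True p=True ((s U p) U (r | q))=True (r | q)=True r=True q=True
s_3={p,q,r}: (!(s U p) U ((s U p) U (r | q)))=True !(s U p)=False (s U p)=True s=False p=True ((s U p) U (r | q))=True (r | q)=True r=True q=True
s_4={s}: (!(s U p) U ((s U p) U (r | q)))=False !(s U p)=True (s U p)=False s=True p=False ((s U p) U (r | q))=False (r | q)=False r=False q=False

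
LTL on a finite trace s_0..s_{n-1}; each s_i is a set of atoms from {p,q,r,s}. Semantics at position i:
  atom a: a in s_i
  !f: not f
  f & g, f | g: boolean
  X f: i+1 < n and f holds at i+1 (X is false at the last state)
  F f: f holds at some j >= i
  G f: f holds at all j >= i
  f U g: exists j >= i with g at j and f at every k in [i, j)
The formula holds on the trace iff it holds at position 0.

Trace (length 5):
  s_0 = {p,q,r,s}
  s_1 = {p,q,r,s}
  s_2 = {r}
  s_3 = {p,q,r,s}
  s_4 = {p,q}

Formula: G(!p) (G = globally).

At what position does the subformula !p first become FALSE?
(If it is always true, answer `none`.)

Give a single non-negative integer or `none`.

s_0={p,q,r,s}: !p=False p=True
s_1={p,q,r,s}: !p=False p=True
s_2={r}: !p=True p=False
s_3={p,q,r,s}: !p=False p=True
s_4={p,q}: !p=False p=True
G(!p) holds globally = False
First violation at position 0.

Answer: 0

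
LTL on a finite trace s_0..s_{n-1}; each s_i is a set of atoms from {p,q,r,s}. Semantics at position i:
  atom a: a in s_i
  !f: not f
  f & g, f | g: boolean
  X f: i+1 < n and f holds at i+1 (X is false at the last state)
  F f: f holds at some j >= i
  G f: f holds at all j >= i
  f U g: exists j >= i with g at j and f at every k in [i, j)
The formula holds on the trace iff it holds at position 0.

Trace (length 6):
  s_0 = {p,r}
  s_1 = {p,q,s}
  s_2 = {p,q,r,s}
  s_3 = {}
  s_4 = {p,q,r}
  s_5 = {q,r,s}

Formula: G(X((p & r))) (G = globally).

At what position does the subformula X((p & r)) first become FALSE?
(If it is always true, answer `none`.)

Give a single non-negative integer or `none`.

Answer: 0

Derivation:
s_0={p,r}: X((p & r))=False (p & r)=True p=True r=True
s_1={p,q,s}: X((p & r))=True (p & r)=False p=True r=False
s_2={p,q,r,s}: X((p & r))=False (p & r)=True p=True r=True
s_3={}: X((p & r))=True (p & r)=False p=False r=False
s_4={p,q,r}: X((p & r))=False (p & r)=True p=True r=True
s_5={q,r,s}: X((p & r))=False (p & r)=False p=False r=True
G(X((p & r))) holds globally = False
First violation at position 0.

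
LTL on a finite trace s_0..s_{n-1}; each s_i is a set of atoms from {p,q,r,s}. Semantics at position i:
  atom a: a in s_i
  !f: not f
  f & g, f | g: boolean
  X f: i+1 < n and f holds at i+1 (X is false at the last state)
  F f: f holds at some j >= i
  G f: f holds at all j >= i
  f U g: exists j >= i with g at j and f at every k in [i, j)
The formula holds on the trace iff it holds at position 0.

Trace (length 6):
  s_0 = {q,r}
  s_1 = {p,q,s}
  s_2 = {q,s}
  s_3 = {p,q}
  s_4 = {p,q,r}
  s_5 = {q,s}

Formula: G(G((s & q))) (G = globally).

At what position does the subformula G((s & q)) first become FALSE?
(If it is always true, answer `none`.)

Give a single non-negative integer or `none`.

Answer: 0

Derivation:
s_0={q,r}: G((s & q))=False (s & q)=False s=False q=True
s_1={p,q,s}: G((s & q))=False (s & q)=True s=True q=True
s_2={q,s}: G((s & q))=False (s & q)=True s=True q=True
s_3={p,q}: G((s & q))=False (s & q)=False s=False q=True
s_4={p,q,r}: G((s & q))=False (s & q)=False s=False q=True
s_5={q,s}: G((s & q))=True (s & q)=True s=True q=True
G(G((s & q))) holds globally = False
First violation at position 0.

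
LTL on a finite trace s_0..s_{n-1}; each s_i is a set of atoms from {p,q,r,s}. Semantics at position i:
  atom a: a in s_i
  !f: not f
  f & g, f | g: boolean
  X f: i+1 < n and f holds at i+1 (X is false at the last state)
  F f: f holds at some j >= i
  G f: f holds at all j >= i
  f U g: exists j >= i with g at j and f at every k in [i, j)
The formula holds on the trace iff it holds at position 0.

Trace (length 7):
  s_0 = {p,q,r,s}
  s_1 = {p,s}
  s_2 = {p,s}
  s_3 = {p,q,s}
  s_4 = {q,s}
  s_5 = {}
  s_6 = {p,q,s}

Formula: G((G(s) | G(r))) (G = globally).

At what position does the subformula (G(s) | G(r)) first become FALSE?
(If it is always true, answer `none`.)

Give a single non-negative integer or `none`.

s_0={p,q,r,s}: (G(s) | G(r))=False G(s)=False s=True G(r)=False r=True
s_1={p,s}: (G(s) | G(r))=False G(s)=False s=True G(r)=False r=False
s_2={p,s}: (G(s) | G(r))=False G(s)=False s=True G(r)=False r=False
s_3={p,q,s}: (G(s) | G(r))=False G(s)=False s=True G(r)=False r=False
s_4={q,s}: (G(s) | G(r))=False G(s)=False s=True G(r)=False r=False
s_5={}: (G(s) | G(r))=False G(s)=False s=False G(r)=False r=False
s_6={p,q,s}: (G(s) | G(r))=True G(s)=True s=True G(r)=False r=False
G((G(s) | G(r))) holds globally = False
First violation at position 0.

Answer: 0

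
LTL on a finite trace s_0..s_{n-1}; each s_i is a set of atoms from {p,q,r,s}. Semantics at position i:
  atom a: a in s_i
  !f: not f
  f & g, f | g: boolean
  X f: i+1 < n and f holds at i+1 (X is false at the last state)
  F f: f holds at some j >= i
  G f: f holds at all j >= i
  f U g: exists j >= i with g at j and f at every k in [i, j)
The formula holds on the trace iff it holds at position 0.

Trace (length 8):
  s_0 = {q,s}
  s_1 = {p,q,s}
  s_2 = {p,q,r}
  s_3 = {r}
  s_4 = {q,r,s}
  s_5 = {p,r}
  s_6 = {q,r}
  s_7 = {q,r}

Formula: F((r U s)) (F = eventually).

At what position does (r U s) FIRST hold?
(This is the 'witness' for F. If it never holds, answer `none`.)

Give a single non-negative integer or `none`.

Answer: 0

Derivation:
s_0={q,s}: (r U s)=True r=False s=True
s_1={p,q,s}: (r U s)=True r=False s=True
s_2={p,q,r}: (r U s)=True r=True s=False
s_3={r}: (r U s)=True r=True s=False
s_4={q,r,s}: (r U s)=True r=True s=True
s_5={p,r}: (r U s)=False r=True s=False
s_6={q,r}: (r U s)=False r=True s=False
s_7={q,r}: (r U s)=False r=True s=False
F((r U s)) holds; first witness at position 0.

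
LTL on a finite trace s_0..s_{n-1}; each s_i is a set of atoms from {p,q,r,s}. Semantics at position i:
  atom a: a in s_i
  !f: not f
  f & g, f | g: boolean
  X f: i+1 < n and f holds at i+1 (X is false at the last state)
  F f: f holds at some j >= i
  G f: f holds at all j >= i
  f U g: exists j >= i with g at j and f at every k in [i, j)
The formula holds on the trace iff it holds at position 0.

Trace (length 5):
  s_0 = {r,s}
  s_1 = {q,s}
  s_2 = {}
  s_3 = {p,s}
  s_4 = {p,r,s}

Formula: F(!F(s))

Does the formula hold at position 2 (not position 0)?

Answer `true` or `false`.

Answer: false

Derivation:
s_0={r,s}: F(!F(s))=False !F(s)=False F(s)=True s=True
s_1={q,s}: F(!F(s))=False !F(s)=False F(s)=True s=True
s_2={}: F(!F(s))=False !F(s)=False F(s)=True s=False
s_3={p,s}: F(!F(s))=False !F(s)=False F(s)=True s=True
s_4={p,r,s}: F(!F(s))=False !F(s)=False F(s)=True s=True
Evaluating at position 2: result = False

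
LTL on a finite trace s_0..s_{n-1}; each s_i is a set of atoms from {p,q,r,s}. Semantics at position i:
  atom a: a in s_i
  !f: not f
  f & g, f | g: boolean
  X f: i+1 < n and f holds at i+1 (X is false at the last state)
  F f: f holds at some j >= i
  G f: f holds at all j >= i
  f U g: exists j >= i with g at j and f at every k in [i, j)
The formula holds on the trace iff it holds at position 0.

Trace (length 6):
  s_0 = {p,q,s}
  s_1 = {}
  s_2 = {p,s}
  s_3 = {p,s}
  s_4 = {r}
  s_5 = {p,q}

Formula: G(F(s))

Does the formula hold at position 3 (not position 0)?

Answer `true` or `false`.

s_0={p,q,s}: G(F(s))=False F(s)=True s=True
s_1={}: G(F(s))=False F(s)=True s=False
s_2={p,s}: G(F(s))=False F(s)=True s=True
s_3={p,s}: G(F(s))=False F(s)=True s=True
s_4={r}: G(F(s))=False F(s)=False s=False
s_5={p,q}: G(F(s))=False F(s)=False s=False
Evaluating at position 3: result = False

Answer: false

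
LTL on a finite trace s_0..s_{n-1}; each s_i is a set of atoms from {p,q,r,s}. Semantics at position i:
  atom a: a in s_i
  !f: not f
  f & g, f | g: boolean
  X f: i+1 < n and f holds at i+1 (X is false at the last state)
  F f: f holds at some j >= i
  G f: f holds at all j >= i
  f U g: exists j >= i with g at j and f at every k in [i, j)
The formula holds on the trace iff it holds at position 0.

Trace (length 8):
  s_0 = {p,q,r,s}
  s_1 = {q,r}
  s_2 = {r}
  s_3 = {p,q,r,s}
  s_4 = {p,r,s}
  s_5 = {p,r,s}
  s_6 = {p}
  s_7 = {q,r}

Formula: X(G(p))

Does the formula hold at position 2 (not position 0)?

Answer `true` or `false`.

s_0={p,q,r,s}: X(G(p))=False G(p)=False p=True
s_1={q,r}: X(G(p))=False G(p)=False p=False
s_2={r}: X(G(p))=False G(p)=False p=False
s_3={p,q,r,s}: X(G(p))=False G(p)=False p=True
s_4={p,r,s}: X(G(p))=False G(p)=False p=True
s_5={p,r,s}: X(G(p))=False G(p)=False p=True
s_6={p}: X(G(p))=False G(p)=False p=True
s_7={q,r}: X(G(p))=False G(p)=False p=False
Evaluating at position 2: result = False

Answer: false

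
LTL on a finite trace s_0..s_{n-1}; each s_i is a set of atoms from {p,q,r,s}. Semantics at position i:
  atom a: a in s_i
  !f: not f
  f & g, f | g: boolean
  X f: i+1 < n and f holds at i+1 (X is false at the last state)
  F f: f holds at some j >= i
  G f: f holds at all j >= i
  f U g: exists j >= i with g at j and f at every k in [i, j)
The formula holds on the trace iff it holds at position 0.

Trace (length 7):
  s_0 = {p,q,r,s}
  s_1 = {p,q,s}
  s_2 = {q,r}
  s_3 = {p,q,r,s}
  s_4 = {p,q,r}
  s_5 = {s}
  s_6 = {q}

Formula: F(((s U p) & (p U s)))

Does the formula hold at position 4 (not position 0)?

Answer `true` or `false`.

s_0={p,q,r,s}: F(((s U p) & (p U s)))=True ((s U p) & (p U s))=True (s U p)=True s=True p=True (p U s)=True
s_1={p,q,s}: F(((s U p) & (p U s)))=True ((s U p) & (p U s))=True (s U p)=True s=True p=True (p U s)=True
s_2={q,r}: F(((s U p) & (p U s)))=True ((s U p) & (p U s))=False (s U p)=False s=False p=False (p U s)=False
s_3={p,q,r,s}: F(((s U p) & (p U s)))=True ((s U p) & (p U s))=True (s U p)=True s=True p=True (p U s)=True
s_4={p,q,r}: F(((s U p) & (p U s)))=True ((s U p) & (p U s))=True (s U p)=True s=False p=True (p U s)=True
s_5={s}: F(((s U p) & (p U s)))=False ((s U p) & (p U s))=False (s U p)=False s=True p=False (p U s)=True
s_6={q}: F(((s U p) & (p U s)))=False ((s U p) & (p U s))=False (s U p)=False s=False p=False (p U s)=False
Evaluating at position 4: result = True

Answer: true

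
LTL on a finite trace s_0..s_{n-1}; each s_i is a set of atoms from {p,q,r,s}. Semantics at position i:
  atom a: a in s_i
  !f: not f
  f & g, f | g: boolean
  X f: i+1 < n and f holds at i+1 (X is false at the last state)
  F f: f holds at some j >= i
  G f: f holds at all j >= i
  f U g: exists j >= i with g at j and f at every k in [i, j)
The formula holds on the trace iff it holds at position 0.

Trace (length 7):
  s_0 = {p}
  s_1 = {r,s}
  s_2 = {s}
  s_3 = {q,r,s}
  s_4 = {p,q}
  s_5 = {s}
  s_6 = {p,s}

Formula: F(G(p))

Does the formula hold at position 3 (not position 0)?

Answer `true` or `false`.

s_0={p}: F(G(p))=True G(p)=False p=True
s_1={r,s}: F(G(p))=True G(p)=False p=False
s_2={s}: F(G(p))=True G(p)=False p=False
s_3={q,r,s}: F(G(p))=True G(p)=False p=False
s_4={p,q}: F(G(p))=True G(p)=False p=True
s_5={s}: F(G(p))=True G(p)=False p=False
s_6={p,s}: F(G(p))=True G(p)=True p=True
Evaluating at position 3: result = True

Answer: true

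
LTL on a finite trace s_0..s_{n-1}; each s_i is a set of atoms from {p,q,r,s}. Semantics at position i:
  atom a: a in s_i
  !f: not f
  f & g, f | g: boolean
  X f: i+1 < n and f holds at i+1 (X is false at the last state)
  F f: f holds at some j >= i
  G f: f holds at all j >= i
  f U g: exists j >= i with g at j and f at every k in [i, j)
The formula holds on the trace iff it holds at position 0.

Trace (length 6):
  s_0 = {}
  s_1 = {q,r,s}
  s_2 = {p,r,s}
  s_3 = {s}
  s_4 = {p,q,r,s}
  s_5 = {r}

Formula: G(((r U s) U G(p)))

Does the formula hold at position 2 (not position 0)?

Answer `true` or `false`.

Answer: false

Derivation:
s_0={}: G(((r U s) U G(p)))=False ((r U s) U G(p))=False (r U s)=False r=False s=False G(p)=False p=False
s_1={q,r,s}: G(((r U s) U G(p)))=False ((r U s) U G(p))=False (r U s)=True r=True s=True G(p)=False p=False
s_2={p,r,s}: G(((r U s) U G(p)))=False ((r U s) U G(p))=False (r U s)=True r=True s=True G(p)=False p=True
s_3={s}: G(((r U s) U G(p)))=False ((r U s) U G(p))=False (r U s)=True r=False s=True G(p)=False p=False
s_4={p,q,r,s}: G(((r U s) U G(p)))=False ((r U s) U G(p))=False (r U s)=True r=True s=True G(p)=False p=True
s_5={r}: G(((r U s) U G(p)))=False ((r U s) U G(p))=False (r U s)=False r=True s=False G(p)=False p=False
Evaluating at position 2: result = False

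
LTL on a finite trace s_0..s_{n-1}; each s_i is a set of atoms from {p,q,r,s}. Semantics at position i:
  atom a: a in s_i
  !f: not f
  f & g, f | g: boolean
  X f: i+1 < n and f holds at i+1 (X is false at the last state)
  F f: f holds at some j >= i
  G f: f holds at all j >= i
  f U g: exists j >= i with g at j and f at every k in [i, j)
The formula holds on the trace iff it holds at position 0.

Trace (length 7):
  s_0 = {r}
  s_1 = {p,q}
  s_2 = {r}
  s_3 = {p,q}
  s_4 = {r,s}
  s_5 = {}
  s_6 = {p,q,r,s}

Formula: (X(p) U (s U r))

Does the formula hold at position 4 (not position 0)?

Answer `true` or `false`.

s_0={r}: (X(p) U (s U r))=True X(p)=True p=False (s U r)=True s=False r=True
s_1={p,q}: (X(p) U (s U r))=False X(p)=False p=True (s U r)=False s=False r=False
s_2={r}: (X(p) U (s U r))=True X(p)=True p=False (s U r)=True s=False r=True
s_3={p,q}: (X(p) U (s U r))=False X(p)=False p=True (s U r)=False s=False r=False
s_4={r,s}: (X(p) U (s U r))=True X(p)=False p=False (s U r)=True s=True r=True
s_5={}: (X(p) U (s U r))=True X(p)=True p=False (s U r)=False s=False r=False
s_6={p,q,r,s}: (X(p) U (s U r))=True X(p)=False p=True (s U r)=True s=True r=True
Evaluating at position 4: result = True

Answer: true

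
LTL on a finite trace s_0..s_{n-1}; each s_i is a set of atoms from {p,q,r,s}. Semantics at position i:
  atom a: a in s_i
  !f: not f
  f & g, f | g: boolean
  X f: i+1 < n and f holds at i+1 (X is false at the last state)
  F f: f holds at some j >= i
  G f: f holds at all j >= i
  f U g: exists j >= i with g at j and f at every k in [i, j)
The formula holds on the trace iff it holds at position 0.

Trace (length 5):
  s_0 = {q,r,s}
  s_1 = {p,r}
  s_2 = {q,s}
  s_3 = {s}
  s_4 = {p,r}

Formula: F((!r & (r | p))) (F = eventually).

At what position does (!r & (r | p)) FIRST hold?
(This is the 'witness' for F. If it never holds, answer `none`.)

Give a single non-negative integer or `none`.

s_0={q,r,s}: (!r & (r | p))=False !r=False r=True (r | p)=True p=False
s_1={p,r}: (!r & (r | p))=False !r=False r=True (r | p)=True p=True
s_2={q,s}: (!r & (r | p))=False !r=True r=False (r | p)=False p=False
s_3={s}: (!r & (r | p))=False !r=True r=False (r | p)=False p=False
s_4={p,r}: (!r & (r | p))=False !r=False r=True (r | p)=True p=True
F((!r & (r | p))) does not hold (no witness exists).

Answer: none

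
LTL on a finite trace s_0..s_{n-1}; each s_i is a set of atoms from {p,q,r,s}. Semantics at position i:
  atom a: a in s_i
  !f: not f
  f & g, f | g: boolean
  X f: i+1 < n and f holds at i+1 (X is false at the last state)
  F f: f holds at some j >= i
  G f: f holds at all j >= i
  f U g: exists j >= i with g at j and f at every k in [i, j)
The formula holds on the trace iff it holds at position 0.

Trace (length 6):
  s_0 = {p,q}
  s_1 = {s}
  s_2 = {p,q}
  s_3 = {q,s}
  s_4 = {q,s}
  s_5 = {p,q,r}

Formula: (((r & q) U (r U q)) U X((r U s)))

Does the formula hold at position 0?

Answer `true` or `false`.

Answer: true

Derivation:
s_0={p,q}: (((r & q) U (r U q)) U X((r U s)))=True ((r & q) U (r U q))=True (r & q)=False r=False q=True (r U q)=True X((r U s))=True (r U s)=False s=False
s_1={s}: (((r & q) U (r U q)) U X((r U s)))=False ((r & q) U (r U q))=False (r & q)=False r=False q=False (r U q)=False X((r U s))=False (r U s)=True s=True
s_2={p,q}: (((r & q) U (r U q)) U X((r U s)))=True ((r & q) U (r U q))=True (r & q)=False r=False q=True (r U q)=True X((r U s))=True (r U s)=False s=False
s_3={q,s}: (((r & q) U (r U q)) U X((r U s)))=True ((r & q) U (r U q))=True (r & q)=False r=False q=True (r U q)=True X((r U s))=True (r U s)=True s=True
s_4={q,s}: (((r & q) U (r U q)) U X((r U s)))=False ((r & q) U (r U q))=True (r & q)=False r=False q=True (r U q)=True X((r U s))=False (r U s)=True s=True
s_5={p,q,r}: (((r & q) U (r U q)) U X((r U s)))=False ((r & q) U (r U q))=True (r & q)=True r=True q=True (r U q)=True X((r U s))=False (r U s)=False s=False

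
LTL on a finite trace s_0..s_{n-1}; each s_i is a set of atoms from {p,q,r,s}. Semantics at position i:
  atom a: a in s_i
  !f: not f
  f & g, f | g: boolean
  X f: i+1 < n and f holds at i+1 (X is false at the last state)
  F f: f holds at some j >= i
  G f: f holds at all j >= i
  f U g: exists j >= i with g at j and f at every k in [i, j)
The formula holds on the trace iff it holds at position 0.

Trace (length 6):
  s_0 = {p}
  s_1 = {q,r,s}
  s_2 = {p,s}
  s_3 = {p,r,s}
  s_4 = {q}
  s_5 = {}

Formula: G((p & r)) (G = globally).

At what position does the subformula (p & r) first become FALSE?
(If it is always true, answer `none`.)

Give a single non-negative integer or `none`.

Answer: 0

Derivation:
s_0={p}: (p & r)=False p=True r=False
s_1={q,r,s}: (p & r)=False p=False r=True
s_2={p,s}: (p & r)=False p=True r=False
s_3={p,r,s}: (p & r)=True p=True r=True
s_4={q}: (p & r)=False p=False r=False
s_5={}: (p & r)=False p=False r=False
G((p & r)) holds globally = False
First violation at position 0.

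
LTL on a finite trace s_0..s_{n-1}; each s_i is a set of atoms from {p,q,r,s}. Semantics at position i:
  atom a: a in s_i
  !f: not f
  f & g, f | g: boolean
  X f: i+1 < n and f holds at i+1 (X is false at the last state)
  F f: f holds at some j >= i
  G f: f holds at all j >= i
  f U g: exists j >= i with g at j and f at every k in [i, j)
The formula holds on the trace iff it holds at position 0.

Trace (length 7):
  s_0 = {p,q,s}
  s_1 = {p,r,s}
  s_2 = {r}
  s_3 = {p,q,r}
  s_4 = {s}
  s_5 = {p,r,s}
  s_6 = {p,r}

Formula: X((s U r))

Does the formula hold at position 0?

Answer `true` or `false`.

s_0={p,q,s}: X((s U r))=True (s U r)=True s=True r=False
s_1={p,r,s}: X((s U r))=True (s U r)=True s=True r=True
s_2={r}: X((s U r))=True (s U r)=True s=False r=True
s_3={p,q,r}: X((s U r))=True (s U r)=True s=False r=True
s_4={s}: X((s U r))=True (s U r)=True s=True r=False
s_5={p,r,s}: X((s U r))=True (s U r)=True s=True r=True
s_6={p,r}: X((s U r))=False (s U r)=True s=False r=True

Answer: true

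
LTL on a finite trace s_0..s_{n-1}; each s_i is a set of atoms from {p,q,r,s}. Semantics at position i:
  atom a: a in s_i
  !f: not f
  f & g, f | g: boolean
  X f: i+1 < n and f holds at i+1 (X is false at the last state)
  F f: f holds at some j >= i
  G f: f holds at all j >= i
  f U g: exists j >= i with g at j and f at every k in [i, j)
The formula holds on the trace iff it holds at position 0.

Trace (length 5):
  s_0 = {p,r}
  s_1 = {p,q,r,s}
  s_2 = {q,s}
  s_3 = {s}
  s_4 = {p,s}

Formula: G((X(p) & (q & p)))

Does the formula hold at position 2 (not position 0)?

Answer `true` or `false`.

Answer: false

Derivation:
s_0={p,r}: G((X(p) & (q & p)))=False (X(p) & (q & p))=False X(p)=True p=True (q & p)=False q=False
s_1={p,q,r,s}: G((X(p) & (q & p)))=False (X(p) & (q & p))=False X(p)=False p=True (q & p)=True q=True
s_2={q,s}: G((X(p) & (q & p)))=False (X(p) & (q & p))=False X(p)=False p=False (q & p)=False q=True
s_3={s}: G((X(p) & (q & p)))=False (X(p) & (q & p))=False X(p)=True p=False (q & p)=False q=False
s_4={p,s}: G((X(p) & (q & p)))=False (X(p) & (q & p))=False X(p)=False p=True (q & p)=False q=False
Evaluating at position 2: result = False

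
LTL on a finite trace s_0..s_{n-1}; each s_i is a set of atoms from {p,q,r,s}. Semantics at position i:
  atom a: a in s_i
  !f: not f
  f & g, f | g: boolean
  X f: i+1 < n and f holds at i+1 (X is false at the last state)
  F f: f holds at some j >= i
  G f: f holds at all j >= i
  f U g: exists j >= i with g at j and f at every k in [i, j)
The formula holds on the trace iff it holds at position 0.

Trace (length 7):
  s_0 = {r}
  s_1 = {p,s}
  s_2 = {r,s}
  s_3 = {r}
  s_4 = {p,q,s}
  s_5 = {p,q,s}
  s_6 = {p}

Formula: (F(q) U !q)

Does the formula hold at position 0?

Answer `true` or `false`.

Answer: true

Derivation:
s_0={r}: (F(q) U !q)=True F(q)=True q=False !q=True
s_1={p,s}: (F(q) U !q)=True F(q)=True q=False !q=True
s_2={r,s}: (F(q) U !q)=True F(q)=True q=False !q=True
s_3={r}: (F(q) U !q)=True F(q)=True q=False !q=True
s_4={p,q,s}: (F(q) U !q)=True F(q)=True q=True !q=False
s_5={p,q,s}: (F(q) U !q)=True F(q)=True q=True !q=False
s_6={p}: (F(q) U !q)=True F(q)=False q=False !q=True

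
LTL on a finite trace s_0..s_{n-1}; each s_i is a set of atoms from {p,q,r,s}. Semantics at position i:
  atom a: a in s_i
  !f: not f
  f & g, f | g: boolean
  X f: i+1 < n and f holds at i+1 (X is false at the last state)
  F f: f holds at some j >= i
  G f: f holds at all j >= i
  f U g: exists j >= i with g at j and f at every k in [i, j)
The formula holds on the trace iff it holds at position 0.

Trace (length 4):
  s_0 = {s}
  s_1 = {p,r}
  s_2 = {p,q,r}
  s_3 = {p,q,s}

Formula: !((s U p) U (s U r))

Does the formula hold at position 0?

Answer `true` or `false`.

s_0={s}: !((s U p) U (s U r))=False ((s U p) U (s U r))=True (s U p)=True s=True p=False (s U r)=True r=False
s_1={p,r}: !((s U p) U (s U r))=False ((s U p) U (s U r))=True (s U p)=True s=False p=True (s U r)=True r=True
s_2={p,q,r}: !((s U p) U (s U r))=False ((s U p) U (s U r))=True (s U p)=True s=False p=True (s U r)=True r=True
s_3={p,q,s}: !((s U p) U (s U r))=True ((s U p) U (s U r))=False (s U p)=True s=True p=True (s U r)=False r=False

Answer: false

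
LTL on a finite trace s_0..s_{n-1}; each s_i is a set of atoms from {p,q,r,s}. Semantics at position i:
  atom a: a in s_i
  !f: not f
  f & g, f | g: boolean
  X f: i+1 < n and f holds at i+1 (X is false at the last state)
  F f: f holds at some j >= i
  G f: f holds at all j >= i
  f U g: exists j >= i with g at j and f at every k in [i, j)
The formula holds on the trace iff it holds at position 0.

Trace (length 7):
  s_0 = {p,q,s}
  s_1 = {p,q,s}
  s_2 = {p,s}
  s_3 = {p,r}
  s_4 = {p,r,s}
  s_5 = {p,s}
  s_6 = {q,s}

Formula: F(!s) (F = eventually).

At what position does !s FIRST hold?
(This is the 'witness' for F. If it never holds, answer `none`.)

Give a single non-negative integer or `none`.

s_0={p,q,s}: !s=False s=True
s_1={p,q,s}: !s=False s=True
s_2={p,s}: !s=False s=True
s_3={p,r}: !s=True s=False
s_4={p,r,s}: !s=False s=True
s_5={p,s}: !s=False s=True
s_6={q,s}: !s=False s=True
F(!s) holds; first witness at position 3.

Answer: 3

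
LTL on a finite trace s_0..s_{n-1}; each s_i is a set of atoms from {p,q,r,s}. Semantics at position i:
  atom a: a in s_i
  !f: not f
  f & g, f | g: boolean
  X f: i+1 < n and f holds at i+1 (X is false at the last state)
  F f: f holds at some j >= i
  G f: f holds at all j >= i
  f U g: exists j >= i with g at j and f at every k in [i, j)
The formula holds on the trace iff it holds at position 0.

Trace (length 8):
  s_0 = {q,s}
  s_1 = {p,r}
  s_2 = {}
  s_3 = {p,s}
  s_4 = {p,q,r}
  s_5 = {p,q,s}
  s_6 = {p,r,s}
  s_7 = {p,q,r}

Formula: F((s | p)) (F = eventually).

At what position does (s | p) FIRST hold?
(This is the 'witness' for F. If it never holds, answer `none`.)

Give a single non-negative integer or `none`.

Answer: 0

Derivation:
s_0={q,s}: (s | p)=True s=True p=False
s_1={p,r}: (s | p)=True s=False p=True
s_2={}: (s | p)=False s=False p=False
s_3={p,s}: (s | p)=True s=True p=True
s_4={p,q,r}: (s | p)=True s=False p=True
s_5={p,q,s}: (s | p)=True s=True p=True
s_6={p,r,s}: (s | p)=True s=True p=True
s_7={p,q,r}: (s | p)=True s=False p=True
F((s | p)) holds; first witness at position 0.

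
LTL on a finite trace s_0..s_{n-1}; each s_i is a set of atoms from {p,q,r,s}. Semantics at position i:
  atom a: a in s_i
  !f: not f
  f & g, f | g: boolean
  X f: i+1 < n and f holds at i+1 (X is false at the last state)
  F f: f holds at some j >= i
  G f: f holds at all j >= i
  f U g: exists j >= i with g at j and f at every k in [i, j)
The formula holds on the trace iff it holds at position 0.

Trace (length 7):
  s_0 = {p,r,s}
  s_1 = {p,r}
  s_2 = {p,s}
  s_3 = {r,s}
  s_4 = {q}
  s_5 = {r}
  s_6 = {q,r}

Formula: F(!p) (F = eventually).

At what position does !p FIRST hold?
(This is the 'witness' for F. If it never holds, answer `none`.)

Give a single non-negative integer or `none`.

Answer: 3

Derivation:
s_0={p,r,s}: !p=False p=True
s_1={p,r}: !p=False p=True
s_2={p,s}: !p=False p=True
s_3={r,s}: !p=True p=False
s_4={q}: !p=True p=False
s_5={r}: !p=True p=False
s_6={q,r}: !p=True p=False
F(!p) holds; first witness at position 3.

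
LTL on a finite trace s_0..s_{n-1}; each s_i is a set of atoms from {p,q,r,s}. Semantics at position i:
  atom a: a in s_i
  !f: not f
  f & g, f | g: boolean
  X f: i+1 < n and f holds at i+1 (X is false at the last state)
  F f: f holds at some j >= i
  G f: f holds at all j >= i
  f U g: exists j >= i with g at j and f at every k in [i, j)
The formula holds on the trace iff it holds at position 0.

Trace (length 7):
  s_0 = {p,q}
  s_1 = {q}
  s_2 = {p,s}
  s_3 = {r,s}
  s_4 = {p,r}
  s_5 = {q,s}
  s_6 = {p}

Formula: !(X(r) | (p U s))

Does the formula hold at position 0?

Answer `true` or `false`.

s_0={p,q}: !(X(r) | (p U s))=True (X(r) | (p U s))=False X(r)=False r=False (p U s)=False p=True s=False
s_1={q}: !(X(r) | (p U s))=True (X(r) | (p U s))=False X(r)=False r=False (p U s)=False p=False s=False
s_2={p,s}: !(X(r) | (p U s))=False (X(r) | (p U s))=True X(r)=True r=False (p U s)=True p=True s=True
s_3={r,s}: !(X(r) | (p U s))=False (X(r) | (p U s))=True X(r)=True r=True (p U s)=True p=False s=True
s_4={p,r}: !(X(r) | (p U s))=False (X(r) | (p U s))=True X(r)=False r=True (p U s)=True p=True s=False
s_5={q,s}: !(X(r) | (p U s))=False (X(r) | (p U s))=True X(r)=False r=False (p U s)=True p=False s=True
s_6={p}: !(X(r) | (p U s))=True (X(r) | (p U s))=False X(r)=False r=False (p U s)=False p=True s=False

Answer: true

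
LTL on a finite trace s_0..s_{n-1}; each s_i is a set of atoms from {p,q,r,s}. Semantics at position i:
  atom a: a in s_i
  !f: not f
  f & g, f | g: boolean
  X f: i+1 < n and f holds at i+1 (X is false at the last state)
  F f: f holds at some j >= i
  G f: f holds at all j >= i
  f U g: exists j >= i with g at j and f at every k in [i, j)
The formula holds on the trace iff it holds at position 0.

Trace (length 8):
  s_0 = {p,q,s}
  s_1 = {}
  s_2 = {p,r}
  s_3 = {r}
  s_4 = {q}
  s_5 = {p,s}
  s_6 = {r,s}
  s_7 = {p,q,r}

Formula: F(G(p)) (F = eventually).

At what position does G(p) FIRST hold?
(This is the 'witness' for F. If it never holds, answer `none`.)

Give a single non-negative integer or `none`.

s_0={p,q,s}: G(p)=False p=True
s_1={}: G(p)=False p=False
s_2={p,r}: G(p)=False p=True
s_3={r}: G(p)=False p=False
s_4={q}: G(p)=False p=False
s_5={p,s}: G(p)=False p=True
s_6={r,s}: G(p)=False p=False
s_7={p,q,r}: G(p)=True p=True
F(G(p)) holds; first witness at position 7.

Answer: 7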